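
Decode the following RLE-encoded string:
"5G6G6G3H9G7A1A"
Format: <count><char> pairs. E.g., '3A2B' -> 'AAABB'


Expanding each <count><char> pair:
  5G -> 'GGGGG'
  6G -> 'GGGGGG'
  6G -> 'GGGGGG'
  3H -> 'HHH'
  9G -> 'GGGGGGGGG'
  7A -> 'AAAAAAA'
  1A -> 'A'

Decoded = GGGGGGGGGGGGGGGGGHHHGGGGGGGGGAAAAAAAA


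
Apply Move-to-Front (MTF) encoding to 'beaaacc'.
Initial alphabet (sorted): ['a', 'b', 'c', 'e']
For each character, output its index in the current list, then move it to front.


MTF encoding:
'b': index 1 in ['a', 'b', 'c', 'e'] -> ['b', 'a', 'c', 'e']
'e': index 3 in ['b', 'a', 'c', 'e'] -> ['e', 'b', 'a', 'c']
'a': index 2 in ['e', 'b', 'a', 'c'] -> ['a', 'e', 'b', 'c']
'a': index 0 in ['a', 'e', 'b', 'c'] -> ['a', 'e', 'b', 'c']
'a': index 0 in ['a', 'e', 'b', 'c'] -> ['a', 'e', 'b', 'c']
'c': index 3 in ['a', 'e', 'b', 'c'] -> ['c', 'a', 'e', 'b']
'c': index 0 in ['c', 'a', 'e', 'b'] -> ['c', 'a', 'e', 'b']


Output: [1, 3, 2, 0, 0, 3, 0]


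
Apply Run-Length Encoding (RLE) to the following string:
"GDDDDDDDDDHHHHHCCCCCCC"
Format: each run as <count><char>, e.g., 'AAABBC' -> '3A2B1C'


Scanning runs left to right:
  i=0: run of 'G' x 1 -> '1G'
  i=1: run of 'D' x 9 -> '9D'
  i=10: run of 'H' x 5 -> '5H'
  i=15: run of 'C' x 7 -> '7C'

RLE = 1G9D5H7C


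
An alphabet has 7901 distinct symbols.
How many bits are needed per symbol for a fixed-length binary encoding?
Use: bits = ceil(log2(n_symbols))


log2(7901) = 12.9478
Bracket: 2^12 = 4096 < 7901 <= 2^13 = 8192
So ceil(log2(7901)) = 13

bits = ceil(log2(7901)) = ceil(12.9478) = 13 bits


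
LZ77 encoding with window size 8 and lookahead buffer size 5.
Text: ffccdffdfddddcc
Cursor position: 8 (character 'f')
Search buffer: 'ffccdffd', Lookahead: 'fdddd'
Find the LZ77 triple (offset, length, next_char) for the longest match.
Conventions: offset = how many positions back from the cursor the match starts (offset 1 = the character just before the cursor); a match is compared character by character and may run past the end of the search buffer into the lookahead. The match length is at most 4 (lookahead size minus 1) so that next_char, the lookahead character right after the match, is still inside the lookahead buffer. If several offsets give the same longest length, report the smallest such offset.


Try each offset into the search buffer:
  offset=1 (pos 7, char 'd'): match length 0
  offset=2 (pos 6, char 'f'): match length 2
  offset=3 (pos 5, char 'f'): match length 1
  offset=4 (pos 4, char 'd'): match length 0
  offset=5 (pos 3, char 'c'): match length 0
  offset=6 (pos 2, char 'c'): match length 0
  offset=7 (pos 1, char 'f'): match length 1
  offset=8 (pos 0, char 'f'): match length 1
Longest match has length 2 at offset 2.
next_char = character at position 8 + 2 = 10 -> 'd'

Best match: offset=2, length=2 (matching 'fd' starting at position 6)
LZ77 triple: (2, 2, 'd')


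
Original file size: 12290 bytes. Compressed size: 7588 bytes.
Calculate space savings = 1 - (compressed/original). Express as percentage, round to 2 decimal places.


ratio = compressed/original = 7588/12290 = 0.617413
savings = 1 - ratio = 1 - 0.617413 = 0.382587
as a percentage: 0.382587 * 100 = 38.26%

Space savings = 1 - 7588/12290 = 38.26%


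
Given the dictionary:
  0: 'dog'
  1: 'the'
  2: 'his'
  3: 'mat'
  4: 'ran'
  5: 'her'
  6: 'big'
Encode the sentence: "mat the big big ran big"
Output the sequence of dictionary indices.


Look up each word in the dictionary:
  'mat' -> 3
  'the' -> 1
  'big' -> 6
  'big' -> 6
  'ran' -> 4
  'big' -> 6

Encoded: [3, 1, 6, 6, 4, 6]


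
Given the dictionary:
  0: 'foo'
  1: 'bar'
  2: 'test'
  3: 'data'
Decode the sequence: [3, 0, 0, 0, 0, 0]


Look up each index in the dictionary:
  3 -> 'data'
  0 -> 'foo'
  0 -> 'foo'
  0 -> 'foo'
  0 -> 'foo'
  0 -> 'foo'

Decoded: "data foo foo foo foo foo"


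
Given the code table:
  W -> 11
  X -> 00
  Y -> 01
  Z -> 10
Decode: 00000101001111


Decoding:
00 -> X
00 -> X
01 -> Y
01 -> Y
00 -> X
11 -> W
11 -> W


Result: XXYYXWW


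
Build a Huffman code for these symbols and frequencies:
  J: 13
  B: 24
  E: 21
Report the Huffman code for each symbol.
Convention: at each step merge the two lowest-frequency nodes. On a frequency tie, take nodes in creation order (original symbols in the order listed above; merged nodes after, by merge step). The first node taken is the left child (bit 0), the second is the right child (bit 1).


Huffman tree construction:
Step 1: Merge J(13) + E(21) = 34
Step 2: Merge B(24) + (J+E)(34) = 58
Read each symbol's code off the tree from the root (left child = 0, right child = 1).

Codes:
  J: 10 (length 2)
  B: 0 (length 1)
  E: 11 (length 2)
Average code length: 92/58 = 1.5862 bits/symbol


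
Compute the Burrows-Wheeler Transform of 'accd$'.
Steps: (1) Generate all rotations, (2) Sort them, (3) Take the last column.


Rotations (sorted):
  0: $accd -> last char: d
  1: accd$ -> last char: $
  2: ccd$a -> last char: a
  3: cd$ac -> last char: c
  4: d$acc -> last char: c


BWT = d$acc


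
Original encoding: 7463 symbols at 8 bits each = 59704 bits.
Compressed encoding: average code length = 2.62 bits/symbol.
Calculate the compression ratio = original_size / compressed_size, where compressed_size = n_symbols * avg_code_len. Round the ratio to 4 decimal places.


original_size = n_symbols * orig_bits = 7463 * 8 = 59704 bits
compressed_size = n_symbols * avg_code_len = 7463 * 2.62 = 19553.06 bits
ratio = original_size / compressed_size = 59704 / 19553.06 = 3.0534

Compression ratio = 3.0534


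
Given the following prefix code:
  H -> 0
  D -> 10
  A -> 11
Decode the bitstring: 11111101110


Decoding step by step:
Bits 11 -> A
Bits 11 -> A
Bits 11 -> A
Bits 0 -> H
Bits 11 -> A
Bits 10 -> D


Decoded message: AAAHAD


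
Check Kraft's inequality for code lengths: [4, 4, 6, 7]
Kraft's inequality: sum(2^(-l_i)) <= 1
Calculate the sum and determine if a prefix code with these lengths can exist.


Sum = 2^(-4) + 2^(-4) + 2^(-6) + 2^(-7)
    = 0.0625 + 0.0625 + 0.015625 + 0.0078125
    = 19/128 = 0.1484375
Since 0.1484375 <= 1, Kraft's inequality IS satisfied.
A prefix code with these lengths CAN exist.

Kraft sum = 0.1484375. Satisfied.


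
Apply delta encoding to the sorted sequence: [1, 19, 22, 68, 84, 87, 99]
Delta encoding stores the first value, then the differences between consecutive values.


First value: 1
Deltas:
  19 - 1 = 18
  22 - 19 = 3
  68 - 22 = 46
  84 - 68 = 16
  87 - 84 = 3
  99 - 87 = 12


Delta encoded: [1, 18, 3, 46, 16, 3, 12]


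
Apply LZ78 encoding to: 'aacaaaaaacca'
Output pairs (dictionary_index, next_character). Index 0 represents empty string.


LZ78 encoding steps:
Dictionary: {0: ''}
Step 1: w='' (idx 0), next='a' -> output (0, 'a'), add 'a' as idx 1
Step 2: w='a' (idx 1), next='c' -> output (1, 'c'), add 'ac' as idx 2
Step 3: w='a' (idx 1), next='a' -> output (1, 'a'), add 'aa' as idx 3
Step 4: w='aa' (idx 3), next='a' -> output (3, 'a'), add 'aaa' as idx 4
Step 5: w='ac' (idx 2), next='c' -> output (2, 'c'), add 'acc' as idx 5
Step 6: w='a' (idx 1), end of input -> output (1, '')


Encoded: [(0, 'a'), (1, 'c'), (1, 'a'), (3, 'a'), (2, 'c'), (1, '')]


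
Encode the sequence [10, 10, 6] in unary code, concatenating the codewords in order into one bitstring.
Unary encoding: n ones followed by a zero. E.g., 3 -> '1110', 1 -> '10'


Encode each number as n ones followed by a terminating 0:
  10 -> 11111111110 (11 bits)
  10 -> 11111111110 (11 bits)
  6 -> 1111110 (7 bits)
Total length = 11 + 11 + 7 = 29 bits.

Unary([10, 10, 6]) = 11111111110111111111101111110 (29 bits)


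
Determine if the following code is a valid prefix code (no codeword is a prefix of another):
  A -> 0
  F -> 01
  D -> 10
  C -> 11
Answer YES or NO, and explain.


Checking each pair (does one codeword prefix another?):
  A='0' vs F='01': prefix -- VIOLATION

NO -- this is NOT a valid prefix code. A (0) is a prefix of F (01).


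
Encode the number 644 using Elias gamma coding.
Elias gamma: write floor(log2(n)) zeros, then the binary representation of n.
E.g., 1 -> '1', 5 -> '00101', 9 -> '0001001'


num_bits = floor(log2(644)) + 1 = 10
leading_zeros = num_bits - 1 = 9
binary(644) = 1010000100

Elias gamma(644) = '000000000' + '1010000100' = 0000000001010000100 (19 bits)


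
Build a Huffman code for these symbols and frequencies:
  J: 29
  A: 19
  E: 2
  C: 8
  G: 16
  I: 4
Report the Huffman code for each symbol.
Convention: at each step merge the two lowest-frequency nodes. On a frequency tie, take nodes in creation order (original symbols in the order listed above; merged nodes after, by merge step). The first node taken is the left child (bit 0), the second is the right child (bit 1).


Huffman tree construction:
Step 1: Merge E(2) + I(4) = 6
Step 2: Merge (E+I)(6) + C(8) = 14
Step 3: Merge ((E+I)+C)(14) + G(16) = 30
Step 4: Merge A(19) + J(29) = 48
Step 5: Merge (((E+I)+C)+G)(30) + (A+J)(48) = 78
Read each symbol's code off the tree from the root (left child = 0, right child = 1).

Codes:
  J: 11 (length 2)
  A: 10 (length 2)
  E: 0000 (length 4)
  C: 001 (length 3)
  G: 01 (length 2)
  I: 0001 (length 4)
Average code length: 176/78 = 2.2564 bits/symbol


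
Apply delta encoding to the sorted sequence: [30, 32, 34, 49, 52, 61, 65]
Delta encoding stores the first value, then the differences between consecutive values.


First value: 30
Deltas:
  32 - 30 = 2
  34 - 32 = 2
  49 - 34 = 15
  52 - 49 = 3
  61 - 52 = 9
  65 - 61 = 4


Delta encoded: [30, 2, 2, 15, 3, 9, 4]


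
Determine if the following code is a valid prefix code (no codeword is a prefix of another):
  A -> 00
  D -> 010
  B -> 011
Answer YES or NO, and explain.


Checking each pair (does one codeword prefix another?):
  A='00' vs D='010': no prefix
  A='00' vs B='011': no prefix
  D='010' vs A='00': no prefix
  D='010' vs B='011': no prefix
  B='011' vs A='00': no prefix
  B='011' vs D='010': no prefix
No violation found over all pairs.

YES -- this is a valid prefix code. No codeword is a prefix of any other codeword.


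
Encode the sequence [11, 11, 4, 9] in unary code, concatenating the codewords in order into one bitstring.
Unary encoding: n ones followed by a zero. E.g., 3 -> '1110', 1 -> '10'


Encode each number as n ones followed by a terminating 0:
  11 -> 111111111110 (12 bits)
  11 -> 111111111110 (12 bits)
  4 -> 11110 (5 bits)
  9 -> 1111111110 (10 bits)
Total length = 12 + 12 + 5 + 10 = 39 bits.

Unary([11, 11, 4, 9]) = 111111111110111111111110111101111111110 (39 bits)


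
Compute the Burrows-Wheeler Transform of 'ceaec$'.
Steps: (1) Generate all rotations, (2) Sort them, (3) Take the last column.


Rotations (sorted):
  0: $ceaec -> last char: c
  1: aec$ce -> last char: e
  2: c$ceae -> last char: e
  3: ceaec$ -> last char: $
  4: eaec$c -> last char: c
  5: ec$cea -> last char: a


BWT = cee$ca


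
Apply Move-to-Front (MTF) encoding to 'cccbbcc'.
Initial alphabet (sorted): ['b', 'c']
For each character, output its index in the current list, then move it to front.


MTF encoding:
'c': index 1 in ['b', 'c'] -> ['c', 'b']
'c': index 0 in ['c', 'b'] -> ['c', 'b']
'c': index 0 in ['c', 'b'] -> ['c', 'b']
'b': index 1 in ['c', 'b'] -> ['b', 'c']
'b': index 0 in ['b', 'c'] -> ['b', 'c']
'c': index 1 in ['b', 'c'] -> ['c', 'b']
'c': index 0 in ['c', 'b'] -> ['c', 'b']


Output: [1, 0, 0, 1, 0, 1, 0]


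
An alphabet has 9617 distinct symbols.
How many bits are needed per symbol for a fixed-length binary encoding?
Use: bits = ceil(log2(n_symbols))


log2(9617) = 13.2314
Bracket: 2^13 = 8192 < 9617 <= 2^14 = 16384
So ceil(log2(9617)) = 14

bits = ceil(log2(9617)) = ceil(13.2314) = 14 bits


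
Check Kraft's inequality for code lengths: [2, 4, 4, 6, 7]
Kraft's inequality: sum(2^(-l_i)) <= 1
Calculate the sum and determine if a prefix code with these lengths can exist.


Sum = 2^(-2) + 2^(-4) + 2^(-4) + 2^(-6) + 2^(-7)
    = 0.25 + 0.0625 + 0.0625 + 0.015625 + 0.0078125
    = 51/128 = 0.3984375
Since 0.3984375 <= 1, Kraft's inequality IS satisfied.
A prefix code with these lengths CAN exist.

Kraft sum = 0.3984375. Satisfied.


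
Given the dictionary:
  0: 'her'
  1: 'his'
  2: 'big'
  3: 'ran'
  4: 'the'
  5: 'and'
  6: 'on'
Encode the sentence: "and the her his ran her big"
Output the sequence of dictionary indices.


Look up each word in the dictionary:
  'and' -> 5
  'the' -> 4
  'her' -> 0
  'his' -> 1
  'ran' -> 3
  'her' -> 0
  'big' -> 2

Encoded: [5, 4, 0, 1, 3, 0, 2]


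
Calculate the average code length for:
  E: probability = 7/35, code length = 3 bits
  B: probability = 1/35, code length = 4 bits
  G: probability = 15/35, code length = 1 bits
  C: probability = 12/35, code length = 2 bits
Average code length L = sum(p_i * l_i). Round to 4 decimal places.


Weighted contributions p_i * l_i:
  E: (7/35) * 3 = 21/35
  B: (1/35) * 4 = 4/35
  G: (15/35) * 1 = 15/35
  C: (12/35) * 2 = 24/35
Sum = (21 + 4 + 15 + 24)/35 = 64/35

L = 64/35 = 1.8286 bits/symbol


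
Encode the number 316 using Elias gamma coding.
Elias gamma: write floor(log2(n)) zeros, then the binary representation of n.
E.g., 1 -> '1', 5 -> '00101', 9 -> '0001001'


num_bits = floor(log2(316)) + 1 = 9
leading_zeros = num_bits - 1 = 8
binary(316) = 100111100

Elias gamma(316) = '00000000' + '100111100' = 00000000100111100 (17 bits)


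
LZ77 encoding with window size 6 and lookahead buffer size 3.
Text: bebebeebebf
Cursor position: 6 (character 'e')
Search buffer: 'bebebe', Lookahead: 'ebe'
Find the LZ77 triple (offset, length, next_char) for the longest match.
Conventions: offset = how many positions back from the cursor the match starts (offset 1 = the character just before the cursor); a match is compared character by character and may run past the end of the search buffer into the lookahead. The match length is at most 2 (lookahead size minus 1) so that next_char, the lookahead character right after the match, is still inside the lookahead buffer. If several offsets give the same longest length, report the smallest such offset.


Try each offset into the search buffer:
  offset=1 (pos 5, char 'e'): match length 1
  offset=2 (pos 4, char 'b'): match length 0
  offset=3 (pos 3, char 'e'): match length 2
  offset=4 (pos 2, char 'b'): match length 0
  offset=5 (pos 1, char 'e'): match length 2
  offset=6 (pos 0, char 'b'): match length 0
Longest match has length 2, found at offsets 3, 5; take the smallest, offset 3.
next_char = character at position 6 + 2 = 8 -> 'e'

Best match: offset=3, length=2 (matching 'eb' starting at position 3)
LZ77 triple: (3, 2, 'e')


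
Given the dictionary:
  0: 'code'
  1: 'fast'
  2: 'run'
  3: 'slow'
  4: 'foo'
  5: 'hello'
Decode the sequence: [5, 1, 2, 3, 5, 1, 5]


Look up each index in the dictionary:
  5 -> 'hello'
  1 -> 'fast'
  2 -> 'run'
  3 -> 'slow'
  5 -> 'hello'
  1 -> 'fast'
  5 -> 'hello'

Decoded: "hello fast run slow hello fast hello"


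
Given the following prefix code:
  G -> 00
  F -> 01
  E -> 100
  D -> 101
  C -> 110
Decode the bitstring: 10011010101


Decoding step by step:
Bits 100 -> E
Bits 110 -> C
Bits 101 -> D
Bits 01 -> F


Decoded message: ECDF


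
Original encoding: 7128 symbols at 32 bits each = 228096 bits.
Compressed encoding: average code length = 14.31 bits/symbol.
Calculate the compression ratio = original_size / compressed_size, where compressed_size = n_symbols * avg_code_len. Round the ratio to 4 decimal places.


original_size = n_symbols * orig_bits = 7128 * 32 = 228096 bits
compressed_size = n_symbols * avg_code_len = 7128 * 14.31 = 102001.68 bits
ratio = original_size / compressed_size = 228096 / 102001.68 = 2.2362

Compression ratio = 2.2362


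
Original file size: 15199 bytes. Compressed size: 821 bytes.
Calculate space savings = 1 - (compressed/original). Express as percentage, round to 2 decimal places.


ratio = compressed/original = 821/15199 = 0.054017
savings = 1 - ratio = 1 - 0.054017 = 0.945983
as a percentage: 0.945983 * 100 = 94.6%

Space savings = 1 - 821/15199 = 94.6%


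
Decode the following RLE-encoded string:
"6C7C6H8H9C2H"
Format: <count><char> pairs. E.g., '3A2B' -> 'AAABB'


Expanding each <count><char> pair:
  6C -> 'CCCCCC'
  7C -> 'CCCCCCC'
  6H -> 'HHHHHH'
  8H -> 'HHHHHHHH'
  9C -> 'CCCCCCCCC'
  2H -> 'HH'

Decoded = CCCCCCCCCCCCCHHHHHHHHHHHHHHCCCCCCCCCHH


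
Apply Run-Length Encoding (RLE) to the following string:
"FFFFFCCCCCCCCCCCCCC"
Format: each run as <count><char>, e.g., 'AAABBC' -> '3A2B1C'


Scanning runs left to right:
  i=0: run of 'F' x 5 -> '5F'
  i=5: run of 'C' x 14 -> '14C'

RLE = 5F14C


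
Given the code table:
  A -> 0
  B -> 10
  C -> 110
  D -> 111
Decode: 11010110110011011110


Decoding:
110 -> C
10 -> B
110 -> C
110 -> C
0 -> A
110 -> C
111 -> D
10 -> B


Result: CBCCACDB


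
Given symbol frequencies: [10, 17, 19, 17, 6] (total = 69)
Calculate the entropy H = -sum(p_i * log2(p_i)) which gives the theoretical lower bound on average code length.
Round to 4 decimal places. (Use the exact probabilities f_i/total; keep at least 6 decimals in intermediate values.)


Per-symbol terms -p_i * log2(p_i) with p_i = f_i/69:
  p = 10/69 = 0.144928: log2(p) = -2.786596, -p*log2(p) = 0.403855
  p = 17/69 = 0.246377: log2(p) = -2.021062, -p*log2(p) = 0.497943
  p = 19/69 = 0.275362: log2(p) = -1.860597, -p*log2(p) = 0.512338
  p = 17/69 = 0.246377: log2(p) = -2.021062, -p*log2(p) = 0.497943
  p = 6/69 = 0.086957: log2(p) = -3.523562, -p*log2(p) = 0.306397
H = 0.403855 + 0.497943 + 0.512338 + 0.497943 + 0.306397 = 2.218476

H = 2.2185 bits/symbol


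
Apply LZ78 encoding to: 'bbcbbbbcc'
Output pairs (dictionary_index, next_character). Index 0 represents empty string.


LZ78 encoding steps:
Dictionary: {0: ''}
Step 1: w='' (idx 0), next='b' -> output (0, 'b'), add 'b' as idx 1
Step 2: w='b' (idx 1), next='c' -> output (1, 'c'), add 'bc' as idx 2
Step 3: w='b' (idx 1), next='b' -> output (1, 'b'), add 'bb' as idx 3
Step 4: w='bb' (idx 3), next='c' -> output (3, 'c'), add 'bbc' as idx 4
Step 5: w='' (idx 0), next='c' -> output (0, 'c'), add 'c' as idx 5


Encoded: [(0, 'b'), (1, 'c'), (1, 'b'), (3, 'c'), (0, 'c')]


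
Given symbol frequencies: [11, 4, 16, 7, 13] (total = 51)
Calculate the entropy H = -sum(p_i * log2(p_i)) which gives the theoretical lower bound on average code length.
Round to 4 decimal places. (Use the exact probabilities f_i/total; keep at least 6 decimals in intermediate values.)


Per-symbol terms -p_i * log2(p_i) with p_i = f_i/51:
  p = 11/51 = 0.215686: log2(p) = -2.212994, -p*log2(p) = 0.477312
  p = 4/51 = 0.078431: log2(p) = -3.672425, -p*log2(p) = 0.288033
  p = 16/51 = 0.313725: log2(p) = -1.672425, -p*log2(p) = 0.524682
  p = 7/51 = 0.137255: log2(p) = -2.865070, -p*log2(p) = 0.393245
  p = 13/51 = 0.254902: log2(p) = -1.971986, -p*log2(p) = 0.502663
H = 0.477312 + 0.288033 + 0.524682 + 0.393245 + 0.502663 = 2.185935

H = 2.1859 bits/symbol


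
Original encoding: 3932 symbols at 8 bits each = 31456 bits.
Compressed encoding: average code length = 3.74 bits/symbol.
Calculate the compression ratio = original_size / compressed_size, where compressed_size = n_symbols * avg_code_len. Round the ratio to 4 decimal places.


original_size = n_symbols * orig_bits = 3932 * 8 = 31456 bits
compressed_size = n_symbols * avg_code_len = 3932 * 3.74 = 14705.68 bits
ratio = original_size / compressed_size = 31456 / 14705.68 = 2.139

Compression ratio = 2.139


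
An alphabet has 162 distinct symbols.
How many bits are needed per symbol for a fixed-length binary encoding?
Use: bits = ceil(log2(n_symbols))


log2(162) = 7.3399
Bracket: 2^7 = 128 < 162 <= 2^8 = 256
So ceil(log2(162)) = 8

bits = ceil(log2(162)) = ceil(7.3399) = 8 bits


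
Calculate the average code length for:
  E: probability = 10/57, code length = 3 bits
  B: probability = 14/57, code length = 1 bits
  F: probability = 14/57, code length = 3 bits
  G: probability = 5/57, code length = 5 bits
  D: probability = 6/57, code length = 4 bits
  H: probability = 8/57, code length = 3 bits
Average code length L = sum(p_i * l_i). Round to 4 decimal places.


Weighted contributions p_i * l_i:
  E: (10/57) * 3 = 30/57
  B: (14/57) * 1 = 14/57
  F: (14/57) * 3 = 42/57
  G: (5/57) * 5 = 25/57
  D: (6/57) * 4 = 24/57
  H: (8/57) * 3 = 24/57
Sum = (30 + 14 + 42 + 25 + 24 + 24)/57 = 159/57

L = 159/57 = 2.7895 bits/symbol


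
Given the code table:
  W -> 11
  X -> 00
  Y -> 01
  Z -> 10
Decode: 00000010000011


Decoding:
00 -> X
00 -> X
00 -> X
10 -> Z
00 -> X
00 -> X
11 -> W


Result: XXXZXXW


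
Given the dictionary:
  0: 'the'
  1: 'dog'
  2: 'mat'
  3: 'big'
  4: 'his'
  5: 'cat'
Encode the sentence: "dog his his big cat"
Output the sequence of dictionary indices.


Look up each word in the dictionary:
  'dog' -> 1
  'his' -> 4
  'his' -> 4
  'big' -> 3
  'cat' -> 5

Encoded: [1, 4, 4, 3, 5]


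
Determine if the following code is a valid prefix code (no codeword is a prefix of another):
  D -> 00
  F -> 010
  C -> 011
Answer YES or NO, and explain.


Checking each pair (does one codeword prefix another?):
  D='00' vs F='010': no prefix
  D='00' vs C='011': no prefix
  F='010' vs D='00': no prefix
  F='010' vs C='011': no prefix
  C='011' vs D='00': no prefix
  C='011' vs F='010': no prefix
No violation found over all pairs.

YES -- this is a valid prefix code. No codeword is a prefix of any other codeword.


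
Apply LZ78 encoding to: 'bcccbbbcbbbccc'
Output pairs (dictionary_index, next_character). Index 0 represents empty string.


LZ78 encoding steps:
Dictionary: {0: ''}
Step 1: w='' (idx 0), next='b' -> output (0, 'b'), add 'b' as idx 1
Step 2: w='' (idx 0), next='c' -> output (0, 'c'), add 'c' as idx 2
Step 3: w='c' (idx 2), next='c' -> output (2, 'c'), add 'cc' as idx 3
Step 4: w='b' (idx 1), next='b' -> output (1, 'b'), add 'bb' as idx 4
Step 5: w='b' (idx 1), next='c' -> output (1, 'c'), add 'bc' as idx 5
Step 6: w='bb' (idx 4), next='b' -> output (4, 'b'), add 'bbb' as idx 6
Step 7: w='cc' (idx 3), next='c' -> output (3, 'c'), add 'ccc' as idx 7


Encoded: [(0, 'b'), (0, 'c'), (2, 'c'), (1, 'b'), (1, 'c'), (4, 'b'), (3, 'c')]


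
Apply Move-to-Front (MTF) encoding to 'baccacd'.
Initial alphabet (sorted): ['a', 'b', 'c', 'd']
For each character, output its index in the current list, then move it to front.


MTF encoding:
'b': index 1 in ['a', 'b', 'c', 'd'] -> ['b', 'a', 'c', 'd']
'a': index 1 in ['b', 'a', 'c', 'd'] -> ['a', 'b', 'c', 'd']
'c': index 2 in ['a', 'b', 'c', 'd'] -> ['c', 'a', 'b', 'd']
'c': index 0 in ['c', 'a', 'b', 'd'] -> ['c', 'a', 'b', 'd']
'a': index 1 in ['c', 'a', 'b', 'd'] -> ['a', 'c', 'b', 'd']
'c': index 1 in ['a', 'c', 'b', 'd'] -> ['c', 'a', 'b', 'd']
'd': index 3 in ['c', 'a', 'b', 'd'] -> ['d', 'c', 'a', 'b']


Output: [1, 1, 2, 0, 1, 1, 3]


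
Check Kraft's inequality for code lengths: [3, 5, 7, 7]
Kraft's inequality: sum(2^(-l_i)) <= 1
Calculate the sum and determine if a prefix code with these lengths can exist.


Sum = 2^(-3) + 2^(-5) + 2^(-7) + 2^(-7)
    = 0.125 + 0.03125 + 0.0078125 + 0.0078125
    = 22/128 = 0.171875
Since 0.171875 <= 1, Kraft's inequality IS satisfied.
A prefix code with these lengths CAN exist.

Kraft sum = 0.171875. Satisfied.


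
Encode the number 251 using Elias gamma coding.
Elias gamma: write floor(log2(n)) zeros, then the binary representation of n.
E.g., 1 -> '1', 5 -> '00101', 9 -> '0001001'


num_bits = floor(log2(251)) + 1 = 8
leading_zeros = num_bits - 1 = 7
binary(251) = 11111011

Elias gamma(251) = '0000000' + '11111011' = 000000011111011 (15 bits)


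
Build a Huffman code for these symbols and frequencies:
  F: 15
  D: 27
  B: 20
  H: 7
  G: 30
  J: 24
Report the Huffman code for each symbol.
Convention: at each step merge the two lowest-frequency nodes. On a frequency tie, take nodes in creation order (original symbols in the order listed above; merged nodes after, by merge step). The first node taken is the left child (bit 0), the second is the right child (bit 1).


Huffman tree construction:
Step 1: Merge H(7) + F(15) = 22
Step 2: Merge B(20) + (H+F)(22) = 42
Step 3: Merge J(24) + D(27) = 51
Step 4: Merge G(30) + (B+(H+F))(42) = 72
Step 5: Merge (J+D)(51) + (G+(B+(H+F)))(72) = 123
Read each symbol's code off the tree from the root (left child = 0, right child = 1).

Codes:
  F: 1111 (length 4)
  D: 01 (length 2)
  B: 110 (length 3)
  H: 1110 (length 4)
  G: 10 (length 2)
  J: 00 (length 2)
Average code length: 310/123 = 2.5203 bits/symbol


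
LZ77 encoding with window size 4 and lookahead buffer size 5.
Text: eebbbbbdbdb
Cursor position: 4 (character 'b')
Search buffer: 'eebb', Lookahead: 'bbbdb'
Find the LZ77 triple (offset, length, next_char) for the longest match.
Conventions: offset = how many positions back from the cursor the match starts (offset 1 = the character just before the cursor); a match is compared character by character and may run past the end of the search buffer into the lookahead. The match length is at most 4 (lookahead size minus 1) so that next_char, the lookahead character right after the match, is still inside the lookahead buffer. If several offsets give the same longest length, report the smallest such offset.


Try each offset into the search buffer:
  offset=1 (pos 3, char 'b'): match length 3
  offset=2 (pos 2, char 'b'): match length 3
  offset=3 (pos 1, char 'e'): match length 0
  offset=4 (pos 0, char 'e'): match length 0
Longest match has length 3, found at offsets 1, 2; take the smallest, offset 1.
next_char = character at position 4 + 3 = 7 -> 'd'

Best match: offset=1, length=3 (matching 'bbb' starting at position 3)
LZ77 triple: (1, 3, 'd')


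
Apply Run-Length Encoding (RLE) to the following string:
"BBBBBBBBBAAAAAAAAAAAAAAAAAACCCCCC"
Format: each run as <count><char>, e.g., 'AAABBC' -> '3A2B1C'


Scanning runs left to right:
  i=0: run of 'B' x 9 -> '9B'
  i=9: run of 'A' x 18 -> '18A'
  i=27: run of 'C' x 6 -> '6C'

RLE = 9B18A6C


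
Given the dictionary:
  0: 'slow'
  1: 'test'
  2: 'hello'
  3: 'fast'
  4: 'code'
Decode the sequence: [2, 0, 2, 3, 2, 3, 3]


Look up each index in the dictionary:
  2 -> 'hello'
  0 -> 'slow'
  2 -> 'hello'
  3 -> 'fast'
  2 -> 'hello'
  3 -> 'fast'
  3 -> 'fast'

Decoded: "hello slow hello fast hello fast fast"


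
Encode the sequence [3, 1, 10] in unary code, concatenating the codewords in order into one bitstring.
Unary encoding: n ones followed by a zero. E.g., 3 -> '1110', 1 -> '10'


Encode each number as n ones followed by a terminating 0:
  3 -> 1110 (4 bits)
  1 -> 10 (2 bits)
  10 -> 11111111110 (11 bits)
Total length = 4 + 2 + 11 = 17 bits.

Unary([3, 1, 10]) = 11101011111111110 (17 bits)


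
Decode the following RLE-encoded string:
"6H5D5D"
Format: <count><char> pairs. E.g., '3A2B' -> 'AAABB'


Expanding each <count><char> pair:
  6H -> 'HHHHHH'
  5D -> 'DDDDD'
  5D -> 'DDDDD'

Decoded = HHHHHHDDDDDDDDDD


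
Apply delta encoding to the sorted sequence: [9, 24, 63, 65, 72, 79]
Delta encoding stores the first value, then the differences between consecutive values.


First value: 9
Deltas:
  24 - 9 = 15
  63 - 24 = 39
  65 - 63 = 2
  72 - 65 = 7
  79 - 72 = 7


Delta encoded: [9, 15, 39, 2, 7, 7]


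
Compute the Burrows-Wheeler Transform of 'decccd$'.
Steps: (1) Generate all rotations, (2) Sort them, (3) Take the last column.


Rotations (sorted):
  0: $decccd -> last char: d
  1: cccd$de -> last char: e
  2: ccd$dec -> last char: c
  3: cd$decc -> last char: c
  4: d$deccc -> last char: c
  5: decccd$ -> last char: $
  6: ecccd$d -> last char: d


BWT = deccc$d


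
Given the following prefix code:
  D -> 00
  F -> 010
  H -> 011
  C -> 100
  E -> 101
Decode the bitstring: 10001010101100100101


Decoding step by step:
Bits 100 -> C
Bits 010 -> F
Bits 101 -> E
Bits 011 -> H
Bits 00 -> D
Bits 100 -> C
Bits 101 -> E


Decoded message: CFEHDCE


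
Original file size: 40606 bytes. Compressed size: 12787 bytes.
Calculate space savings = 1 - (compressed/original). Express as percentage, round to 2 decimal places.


ratio = compressed/original = 12787/40606 = 0.314904
savings = 1 - ratio = 1 - 0.314904 = 0.685096
as a percentage: 0.685096 * 100 = 68.51%

Space savings = 1 - 12787/40606 = 68.51%


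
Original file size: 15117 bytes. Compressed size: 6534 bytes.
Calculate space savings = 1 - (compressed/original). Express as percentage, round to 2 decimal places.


ratio = compressed/original = 6534/15117 = 0.432229
savings = 1 - ratio = 1 - 0.432229 = 0.567771
as a percentage: 0.567771 * 100 = 56.78%

Space savings = 1 - 6534/15117 = 56.78%


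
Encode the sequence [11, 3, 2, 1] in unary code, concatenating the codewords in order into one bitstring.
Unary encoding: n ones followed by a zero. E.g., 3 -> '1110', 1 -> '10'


Encode each number as n ones followed by a terminating 0:
  11 -> 111111111110 (12 bits)
  3 -> 1110 (4 bits)
  2 -> 110 (3 bits)
  1 -> 10 (2 bits)
Total length = 12 + 4 + 3 + 2 = 21 bits.

Unary([11, 3, 2, 1]) = 111111111110111011010 (21 bits)


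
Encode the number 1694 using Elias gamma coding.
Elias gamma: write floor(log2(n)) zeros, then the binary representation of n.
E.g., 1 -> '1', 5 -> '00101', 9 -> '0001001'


num_bits = floor(log2(1694)) + 1 = 11
leading_zeros = num_bits - 1 = 10
binary(1694) = 11010011110

Elias gamma(1694) = '0000000000' + '11010011110' = 000000000011010011110 (21 bits)


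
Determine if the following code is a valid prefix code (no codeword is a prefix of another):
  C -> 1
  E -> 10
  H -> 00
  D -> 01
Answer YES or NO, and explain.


Checking each pair (does one codeword prefix another?):
  C='1' vs E='10': prefix -- VIOLATION

NO -- this is NOT a valid prefix code. C (1) is a prefix of E (10).


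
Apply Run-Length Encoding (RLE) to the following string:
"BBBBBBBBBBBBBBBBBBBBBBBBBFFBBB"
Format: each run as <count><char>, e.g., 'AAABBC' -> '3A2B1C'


Scanning runs left to right:
  i=0: run of 'B' x 25 -> '25B'
  i=25: run of 'F' x 2 -> '2F'
  i=27: run of 'B' x 3 -> '3B'

RLE = 25B2F3B


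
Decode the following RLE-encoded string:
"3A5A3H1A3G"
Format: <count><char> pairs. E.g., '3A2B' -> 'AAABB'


Expanding each <count><char> pair:
  3A -> 'AAA'
  5A -> 'AAAAA'
  3H -> 'HHH'
  1A -> 'A'
  3G -> 'GGG'

Decoded = AAAAAAAAHHHAGGG


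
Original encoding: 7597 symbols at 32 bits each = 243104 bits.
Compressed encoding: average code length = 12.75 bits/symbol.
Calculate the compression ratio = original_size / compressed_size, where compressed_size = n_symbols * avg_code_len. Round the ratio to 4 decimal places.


original_size = n_symbols * orig_bits = 7597 * 32 = 243104 bits
compressed_size = n_symbols * avg_code_len = 7597 * 12.75 = 96861.75 bits
ratio = original_size / compressed_size = 243104 / 96861.75 = 2.5098

Compression ratio = 2.5098


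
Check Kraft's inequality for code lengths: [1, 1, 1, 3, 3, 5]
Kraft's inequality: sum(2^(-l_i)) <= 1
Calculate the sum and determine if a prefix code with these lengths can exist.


Sum = 2^(-1) + 2^(-1) + 2^(-1) + 2^(-3) + 2^(-3) + 2^(-5)
    = 0.5 + 0.5 + 0.5 + 0.125 + 0.125 + 0.03125
    = 57/32 = 1.78125
Since 1.78125 > 1, Kraft's inequality is NOT satisfied.
A prefix code with these lengths CANNOT exist.

Kraft sum = 1.78125. Not satisfied.


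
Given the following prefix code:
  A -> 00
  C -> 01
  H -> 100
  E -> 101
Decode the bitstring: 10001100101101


Decoding step by step:
Bits 100 -> H
Bits 01 -> C
Bits 100 -> H
Bits 101 -> E
Bits 101 -> E


Decoded message: HCHEE


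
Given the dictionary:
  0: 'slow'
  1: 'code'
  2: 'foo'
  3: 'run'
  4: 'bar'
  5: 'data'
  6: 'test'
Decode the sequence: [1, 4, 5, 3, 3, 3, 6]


Look up each index in the dictionary:
  1 -> 'code'
  4 -> 'bar'
  5 -> 'data'
  3 -> 'run'
  3 -> 'run'
  3 -> 'run'
  6 -> 'test'

Decoded: "code bar data run run run test"


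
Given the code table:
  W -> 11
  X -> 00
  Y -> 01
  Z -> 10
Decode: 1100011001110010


Decoding:
11 -> W
00 -> X
01 -> Y
10 -> Z
01 -> Y
11 -> W
00 -> X
10 -> Z


Result: WXYZYWXZ


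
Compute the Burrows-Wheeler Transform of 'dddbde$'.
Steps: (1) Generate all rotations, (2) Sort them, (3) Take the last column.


Rotations (sorted):
  0: $dddbde -> last char: e
  1: bde$ddd -> last char: d
  2: dbde$dd -> last char: d
  3: ddbde$d -> last char: d
  4: dddbde$ -> last char: $
  5: de$dddb -> last char: b
  6: e$dddbd -> last char: d


BWT = eddd$bd


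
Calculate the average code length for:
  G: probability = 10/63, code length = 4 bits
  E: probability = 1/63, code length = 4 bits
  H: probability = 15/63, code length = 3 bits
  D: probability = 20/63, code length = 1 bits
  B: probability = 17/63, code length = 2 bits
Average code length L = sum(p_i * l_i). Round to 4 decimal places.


Weighted contributions p_i * l_i:
  G: (10/63) * 4 = 40/63
  E: (1/63) * 4 = 4/63
  H: (15/63) * 3 = 45/63
  D: (20/63) * 1 = 20/63
  B: (17/63) * 2 = 34/63
Sum = (40 + 4 + 45 + 20 + 34)/63 = 143/63

L = 143/63 = 2.2698 bits/symbol


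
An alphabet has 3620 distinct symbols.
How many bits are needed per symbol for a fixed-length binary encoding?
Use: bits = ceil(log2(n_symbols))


log2(3620) = 11.8218
Bracket: 2^11 = 2048 < 3620 <= 2^12 = 4096
So ceil(log2(3620)) = 12

bits = ceil(log2(3620)) = ceil(11.8218) = 12 bits


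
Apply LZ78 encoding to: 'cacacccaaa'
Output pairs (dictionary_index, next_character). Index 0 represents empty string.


LZ78 encoding steps:
Dictionary: {0: ''}
Step 1: w='' (idx 0), next='c' -> output (0, 'c'), add 'c' as idx 1
Step 2: w='' (idx 0), next='a' -> output (0, 'a'), add 'a' as idx 2
Step 3: w='c' (idx 1), next='a' -> output (1, 'a'), add 'ca' as idx 3
Step 4: w='c' (idx 1), next='c' -> output (1, 'c'), add 'cc' as idx 4
Step 5: w='ca' (idx 3), next='a' -> output (3, 'a'), add 'caa' as idx 5
Step 6: w='a' (idx 2), end of input -> output (2, '')


Encoded: [(0, 'c'), (0, 'a'), (1, 'a'), (1, 'c'), (3, 'a'), (2, '')]


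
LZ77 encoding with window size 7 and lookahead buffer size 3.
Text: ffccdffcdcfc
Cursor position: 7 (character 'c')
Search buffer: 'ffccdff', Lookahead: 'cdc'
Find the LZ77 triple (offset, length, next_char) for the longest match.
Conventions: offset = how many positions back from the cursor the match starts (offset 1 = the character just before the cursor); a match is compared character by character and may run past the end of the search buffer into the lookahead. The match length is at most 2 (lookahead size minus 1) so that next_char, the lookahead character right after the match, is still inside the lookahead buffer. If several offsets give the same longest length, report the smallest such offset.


Try each offset into the search buffer:
  offset=1 (pos 6, char 'f'): match length 0
  offset=2 (pos 5, char 'f'): match length 0
  offset=3 (pos 4, char 'd'): match length 0
  offset=4 (pos 3, char 'c'): match length 2
  offset=5 (pos 2, char 'c'): match length 1
  offset=6 (pos 1, char 'f'): match length 0
  offset=7 (pos 0, char 'f'): match length 0
Longest match has length 2 at offset 4.
next_char = character at position 7 + 2 = 9 -> 'c'

Best match: offset=4, length=2 (matching 'cd' starting at position 3)
LZ77 triple: (4, 2, 'c')


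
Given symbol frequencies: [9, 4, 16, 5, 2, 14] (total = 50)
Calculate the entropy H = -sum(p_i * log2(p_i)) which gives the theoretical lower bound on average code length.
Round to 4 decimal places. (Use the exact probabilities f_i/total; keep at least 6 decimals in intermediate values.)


Per-symbol terms -p_i * log2(p_i) with p_i = f_i/50:
  p = 9/50 = 0.180000: log2(p) = -2.473931, -p*log2(p) = 0.445308
  p = 4/50 = 0.080000: log2(p) = -3.643856, -p*log2(p) = 0.291508
  p = 16/50 = 0.320000: log2(p) = -1.643856, -p*log2(p) = 0.526034
  p = 5/50 = 0.100000: log2(p) = -3.321928, -p*log2(p) = 0.332193
  p = 2/50 = 0.040000: log2(p) = -4.643856, -p*log2(p) = 0.185754
  p = 14/50 = 0.280000: log2(p) = -1.836501, -p*log2(p) = 0.514220
H = 0.445308 + 0.291508 + 0.526034 + 0.332193 + 0.185754 + 0.514220 = 2.295017

H = 2.295 bits/symbol


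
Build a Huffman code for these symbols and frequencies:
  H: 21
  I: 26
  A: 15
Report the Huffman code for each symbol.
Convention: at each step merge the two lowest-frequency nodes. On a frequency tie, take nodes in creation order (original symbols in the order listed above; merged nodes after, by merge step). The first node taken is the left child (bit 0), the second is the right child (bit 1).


Huffman tree construction:
Step 1: Merge A(15) + H(21) = 36
Step 2: Merge I(26) + (A+H)(36) = 62
Read each symbol's code off the tree from the root (left child = 0, right child = 1).

Codes:
  H: 11 (length 2)
  I: 0 (length 1)
  A: 10 (length 2)
Average code length: 98/62 = 1.5806 bits/symbol


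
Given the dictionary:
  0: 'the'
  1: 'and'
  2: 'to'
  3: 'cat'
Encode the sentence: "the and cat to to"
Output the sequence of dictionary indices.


Look up each word in the dictionary:
  'the' -> 0
  'and' -> 1
  'cat' -> 3
  'to' -> 2
  'to' -> 2

Encoded: [0, 1, 3, 2, 2]


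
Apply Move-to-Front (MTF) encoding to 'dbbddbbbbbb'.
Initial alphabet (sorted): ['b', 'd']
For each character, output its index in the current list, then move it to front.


MTF encoding:
'd': index 1 in ['b', 'd'] -> ['d', 'b']
'b': index 1 in ['d', 'b'] -> ['b', 'd']
'b': index 0 in ['b', 'd'] -> ['b', 'd']
'd': index 1 in ['b', 'd'] -> ['d', 'b']
'd': index 0 in ['d', 'b'] -> ['d', 'b']
'b': index 1 in ['d', 'b'] -> ['b', 'd']
'b': index 0 in ['b', 'd'] -> ['b', 'd']
'b': index 0 in ['b', 'd'] -> ['b', 'd']
'b': index 0 in ['b', 'd'] -> ['b', 'd']
'b': index 0 in ['b', 'd'] -> ['b', 'd']
'b': index 0 in ['b', 'd'] -> ['b', 'd']


Output: [1, 1, 0, 1, 0, 1, 0, 0, 0, 0, 0]


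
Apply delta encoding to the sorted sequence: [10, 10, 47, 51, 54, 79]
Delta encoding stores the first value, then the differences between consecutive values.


First value: 10
Deltas:
  10 - 10 = 0
  47 - 10 = 37
  51 - 47 = 4
  54 - 51 = 3
  79 - 54 = 25


Delta encoded: [10, 0, 37, 4, 3, 25]


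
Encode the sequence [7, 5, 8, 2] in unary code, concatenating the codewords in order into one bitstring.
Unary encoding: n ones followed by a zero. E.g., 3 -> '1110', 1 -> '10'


Encode each number as n ones followed by a terminating 0:
  7 -> 11111110 (8 bits)
  5 -> 111110 (6 bits)
  8 -> 111111110 (9 bits)
  2 -> 110 (3 bits)
Total length = 8 + 6 + 9 + 3 = 26 bits.

Unary([7, 5, 8, 2]) = 11111110111110111111110110 (26 bits)


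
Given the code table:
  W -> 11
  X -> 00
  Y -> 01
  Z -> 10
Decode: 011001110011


Decoding:
01 -> Y
10 -> Z
01 -> Y
11 -> W
00 -> X
11 -> W


Result: YZYWXW


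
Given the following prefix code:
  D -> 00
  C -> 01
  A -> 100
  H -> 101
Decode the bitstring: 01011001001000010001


Decoding step by step:
Bits 01 -> C
Bits 01 -> C
Bits 100 -> A
Bits 100 -> A
Bits 100 -> A
Bits 00 -> D
Bits 100 -> A
Bits 01 -> C


Decoded message: CCAAADAC


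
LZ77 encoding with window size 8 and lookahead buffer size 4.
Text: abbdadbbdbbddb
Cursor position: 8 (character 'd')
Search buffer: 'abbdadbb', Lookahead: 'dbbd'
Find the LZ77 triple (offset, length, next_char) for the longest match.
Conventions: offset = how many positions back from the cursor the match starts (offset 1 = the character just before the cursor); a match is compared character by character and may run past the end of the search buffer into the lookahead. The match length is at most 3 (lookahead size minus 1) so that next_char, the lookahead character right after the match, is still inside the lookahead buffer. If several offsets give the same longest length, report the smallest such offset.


Try each offset into the search buffer:
  offset=1 (pos 7, char 'b'): match length 0
  offset=2 (pos 6, char 'b'): match length 0
  offset=3 (pos 5, char 'd'): match length 3
  offset=4 (pos 4, char 'a'): match length 0
  offset=5 (pos 3, char 'd'): match length 1
  offset=6 (pos 2, char 'b'): match length 0
  offset=7 (pos 1, char 'b'): match length 0
  offset=8 (pos 0, char 'a'): match length 0
Longest match has length 3 at offset 3.
next_char = character at position 8 + 3 = 11 -> 'd'

Best match: offset=3, length=3 (matching 'dbb' starting at position 5)
LZ77 triple: (3, 3, 'd')
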